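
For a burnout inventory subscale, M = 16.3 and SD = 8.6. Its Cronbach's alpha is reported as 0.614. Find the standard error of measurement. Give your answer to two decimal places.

5.34

SEM = SD · √(1 − ρ) = 8.6 × √0.386 = 8.6 × 0.6213 = 5.343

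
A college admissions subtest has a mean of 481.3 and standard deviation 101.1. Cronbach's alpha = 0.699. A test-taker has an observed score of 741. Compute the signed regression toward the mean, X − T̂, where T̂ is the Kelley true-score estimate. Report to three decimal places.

T̂ = ρX + (1 − ρ)μ
  = 0.699 × 741 + 0.301 × 481.3
  = 517.959 + 144.8713
  = 662.83030
  ≈ 662.8303
X − T̂ = 741 − 662.8303 = 78.1697 → 78.170

78.170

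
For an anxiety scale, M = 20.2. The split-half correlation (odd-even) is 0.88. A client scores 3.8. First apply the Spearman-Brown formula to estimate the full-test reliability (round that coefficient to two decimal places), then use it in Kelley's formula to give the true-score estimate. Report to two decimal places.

Spearman-Brown: ρ = 2r/(1 + r) = 2(0.88)/(1 + 0.88) = 1.760/1.88 = 0.9362 → 0.94
Regress the observed score toward the mean by the unreliability: T̂ = 0.94·3.8 + 0.06·20.2 = 3.572 + 1.212 = 4.784.

4.78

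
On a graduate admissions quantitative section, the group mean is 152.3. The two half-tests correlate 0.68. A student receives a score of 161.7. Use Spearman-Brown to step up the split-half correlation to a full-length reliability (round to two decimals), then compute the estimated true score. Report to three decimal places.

159.914

Spearman-Brown: ρ = 2r/(1 + r) = 2(0.68)/(1 + 0.68) = 1.360/1.68 = 0.8095 → 0.81
Weight the observed score by reliability and the mean by (1 − reliability): T̂ = 0.81·161.7 + 0.19·152.3 = 130.977 + 28.937 = 159.9140.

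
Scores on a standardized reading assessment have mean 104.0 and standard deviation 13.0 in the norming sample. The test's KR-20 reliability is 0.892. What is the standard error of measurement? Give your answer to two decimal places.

4.27

SEM = SD · √(1 − ρ) = 13.0 × √0.108 = 13.0 × 0.3286 = 4.272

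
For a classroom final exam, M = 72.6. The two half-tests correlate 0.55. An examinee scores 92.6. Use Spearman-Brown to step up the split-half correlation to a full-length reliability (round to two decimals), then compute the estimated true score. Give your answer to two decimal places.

Spearman-Brown: ρ = 2r/(1 + r) = 2(0.55)/(1 + 0.55) = 1.100/1.55 = 0.7097 → 0.71
T̂ = ρX + (1 − ρ)μ
  = 0.71 × 92.6 + 0.29 × 72.6
  = 65.746 + 21.054
  = 86.800
  ≈ 86.80

86.80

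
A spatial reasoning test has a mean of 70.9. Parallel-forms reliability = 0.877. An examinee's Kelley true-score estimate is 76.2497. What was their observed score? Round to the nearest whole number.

T̂ = ρX + (1 − ρ)μ  ⇒  X = (T̂ − (1 − ρ)μ) / ρ
X = (76.2497 − 0.123 × 70.9) / 0.877 = (76.2497 − 8.7207) / 0.877 = 67.5290 / 0.877 = 77.00

77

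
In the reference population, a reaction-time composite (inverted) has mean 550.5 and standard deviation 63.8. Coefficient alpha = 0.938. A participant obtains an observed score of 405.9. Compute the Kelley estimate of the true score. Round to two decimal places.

414.87

T̂ = ρX + (1 − ρ)μ
  = 0.938 × 405.9 + 0.062 × 550.5
  = 380.7342 + 34.1310
  = 414.865
  ≈ 414.87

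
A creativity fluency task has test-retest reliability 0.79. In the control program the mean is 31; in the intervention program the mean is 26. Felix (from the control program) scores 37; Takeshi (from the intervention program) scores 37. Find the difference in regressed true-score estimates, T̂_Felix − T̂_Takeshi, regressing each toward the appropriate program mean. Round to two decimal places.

1.05

T̂_Felix = 0.79(37) + 0.21(31) = 35.7400
T̂_Takeshi = 0.79(37) + 0.21(26) = 34.6900
Difference = 35.7400 − 34.6900 = 1.0500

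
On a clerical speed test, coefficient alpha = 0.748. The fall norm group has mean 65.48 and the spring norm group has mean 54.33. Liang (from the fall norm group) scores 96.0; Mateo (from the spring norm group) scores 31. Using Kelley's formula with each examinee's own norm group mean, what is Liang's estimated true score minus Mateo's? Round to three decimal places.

51.430

T̂_Liang = 0.748(96.0) + 0.252(65.48) = 88.30896
T̂_Mateo = 0.748(31) + 0.252(54.33) = 36.87916
Difference = 88.30896 − 36.87916 = 51.42980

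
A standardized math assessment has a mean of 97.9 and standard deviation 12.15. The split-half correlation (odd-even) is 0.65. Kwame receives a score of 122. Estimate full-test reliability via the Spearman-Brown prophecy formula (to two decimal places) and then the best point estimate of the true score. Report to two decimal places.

Spearman-Brown: ρ = 2r/(1 + r) = 2(0.65)/(1 + 0.65) = 1.300/1.65 = 0.7879 → 0.79
T̂ = 0.79(122) + 0.21(97.9) = 96.38 + 20.559 = 116.939 → 116.94

116.94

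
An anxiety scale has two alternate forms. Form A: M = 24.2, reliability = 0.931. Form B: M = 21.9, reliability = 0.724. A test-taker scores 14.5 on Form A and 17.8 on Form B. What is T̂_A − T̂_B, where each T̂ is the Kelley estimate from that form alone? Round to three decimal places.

-3.762

T̂_A = 0.931(14.5) + 0.069(24.2) = 15.16930
T̂_B = 0.724(17.8) + 0.276(21.9) = 18.93160
T̂_A − T̂_B = -3.76230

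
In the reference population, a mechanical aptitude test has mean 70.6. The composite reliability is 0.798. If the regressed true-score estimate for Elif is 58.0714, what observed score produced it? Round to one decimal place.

54.9

T̂ = ρX + (1 − ρ)μ  ⇒  X = (T̂ − (1 − ρ)μ) / ρ
X = (58.0714 − 0.202 × 70.6) / 0.798 = (58.0714 − 14.2612) / 0.798 = 43.8102 / 0.798 = 54.900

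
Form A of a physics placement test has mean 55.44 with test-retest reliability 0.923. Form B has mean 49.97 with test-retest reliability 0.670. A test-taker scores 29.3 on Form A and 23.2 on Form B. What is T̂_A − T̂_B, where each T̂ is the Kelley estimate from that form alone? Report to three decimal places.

-0.721

T̂_A = 0.923(29.3) + 0.077(55.44) = 31.31278
T̂_B = 0.670(23.2) + 0.330(49.97) = 32.03410
T̂_A − T̂_B = -0.72132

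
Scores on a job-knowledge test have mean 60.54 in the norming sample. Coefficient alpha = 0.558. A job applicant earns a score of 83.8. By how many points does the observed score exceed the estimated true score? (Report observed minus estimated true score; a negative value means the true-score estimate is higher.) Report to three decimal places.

10.281

T̂ = 0.558(83.8) + 0.442(60.54) = 46.7604 + 26.75868 = 73.51908 → 73.5191
X − T̂ = 83.8 − 73.5191 = 10.2809 → 10.281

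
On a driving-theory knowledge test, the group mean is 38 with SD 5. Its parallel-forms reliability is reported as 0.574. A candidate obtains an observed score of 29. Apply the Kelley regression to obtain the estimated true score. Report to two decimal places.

Kelley's formula gives T̂ = 0.574·29 + 0.426·38 = 16.646 + 16.188 = 32.834.

32.83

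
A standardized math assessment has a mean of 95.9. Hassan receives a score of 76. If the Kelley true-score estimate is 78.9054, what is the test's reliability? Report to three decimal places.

T̂ = ρX + (1 − ρ)μ  ⇒  T̂ − μ = ρ(X − μ)
ρ = (T̂ − μ)/(X − μ) = (78.9054 − 95.9) / (76 − 95.9) = -16.9946 / -19.9 = 0.85400

0.854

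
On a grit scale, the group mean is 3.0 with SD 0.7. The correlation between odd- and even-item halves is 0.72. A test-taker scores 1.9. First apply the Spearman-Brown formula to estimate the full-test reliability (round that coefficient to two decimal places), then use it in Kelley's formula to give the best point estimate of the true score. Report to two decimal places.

2.08

Spearman-Brown: ρ = 2r/(1 + r) = 2(0.72)/(1 + 0.72) = 1.440/1.72 = 0.8372 → 0.84
T̂ = ρX + (1 − ρ)μ
  = 0.84 × 1.9 + 0.16 × 3.0
  = 1.596 + 0.480
  = 2.076
  ≈ 2.08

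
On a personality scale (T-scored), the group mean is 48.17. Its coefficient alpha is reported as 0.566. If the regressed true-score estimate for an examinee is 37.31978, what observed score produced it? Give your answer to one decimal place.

29.0

T̂ = ρX + (1 − ρ)μ  ⇒  X = (T̂ − (1 − ρ)μ) / ρ
X = (37.31978 − 0.434 × 48.17) / 0.566 = (37.31978 − 20.90578) / 0.566 = 16.41400 / 0.566 = 29.000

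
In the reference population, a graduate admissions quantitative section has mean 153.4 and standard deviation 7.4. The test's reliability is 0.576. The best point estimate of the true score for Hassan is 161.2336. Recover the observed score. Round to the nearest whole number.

167

T̂ = ρX + (1 − ρ)μ  ⇒  X = (T̂ − (1 − ρ)μ) / ρ
X = (161.2336 − 0.424 × 153.4) / 0.576 = (161.2336 − 65.0416) / 0.576 = 96.1920 / 0.576 = 167.00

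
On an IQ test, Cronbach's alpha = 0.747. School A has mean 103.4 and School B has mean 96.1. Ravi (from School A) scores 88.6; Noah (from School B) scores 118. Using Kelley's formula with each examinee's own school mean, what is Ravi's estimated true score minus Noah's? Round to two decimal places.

-20.11

T̂_Ravi = 0.747(88.6) + 0.253(103.4) = 92.3444
T̂_Noah = 0.747(118) + 0.253(96.1) = 112.4593
Difference = 92.3444 − 112.4593 = -20.1149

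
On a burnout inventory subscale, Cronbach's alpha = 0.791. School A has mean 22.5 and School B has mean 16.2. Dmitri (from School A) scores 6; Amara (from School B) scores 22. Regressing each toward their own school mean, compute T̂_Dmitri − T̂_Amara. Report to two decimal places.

T̂_Dmitri = 0.791(6) + 0.209(22.5) = 9.4485
T̂_Amara = 0.791(22) + 0.209(16.2) = 20.7878
Difference = 9.4485 − 20.7878 = -11.3393

-11.34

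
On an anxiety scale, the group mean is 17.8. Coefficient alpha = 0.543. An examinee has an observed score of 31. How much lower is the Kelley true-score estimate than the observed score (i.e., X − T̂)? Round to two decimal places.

Regress the observed score toward the mean by the unreliability: T̂ = 0.543·31 + 0.457·17.8 = 16.833 + 8.1346 = 24.9676.
X − T̂ = 31 − 24.968 = 6.032 → 6.03

6.03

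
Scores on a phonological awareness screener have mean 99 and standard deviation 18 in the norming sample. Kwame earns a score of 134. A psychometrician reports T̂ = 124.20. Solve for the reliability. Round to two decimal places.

0.72

T̂ = ρX + (1 − ρ)μ  ⇒  T̂ − μ = ρ(X − μ)
ρ = (T̂ − μ)/(X − μ) = (124.20 − 99) / (134 − 99) = 25.20 / 35.0 = 0.7200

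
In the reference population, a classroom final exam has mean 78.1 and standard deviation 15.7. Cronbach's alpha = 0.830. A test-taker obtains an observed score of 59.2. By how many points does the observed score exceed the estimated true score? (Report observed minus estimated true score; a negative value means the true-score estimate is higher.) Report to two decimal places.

T̂ = ρX + (1 − ρ)μ
  = 0.830 × 59.2 + 0.170 × 78.1
  = 49.1360 + 13.2770
  = 62.4130
  ≈ 62.413
X − T̂ = 59.2 − 62.413 = -3.213 → -3.21

-3.21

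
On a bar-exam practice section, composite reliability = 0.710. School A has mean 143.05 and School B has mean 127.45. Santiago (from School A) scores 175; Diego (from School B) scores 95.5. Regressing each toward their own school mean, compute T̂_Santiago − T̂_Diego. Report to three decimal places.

60.969

T̂_Santiago = 0.710(175) + 0.290(143.05) = 165.73450
T̂_Diego = 0.710(95.5) + 0.290(127.45) = 104.76550
Difference = 165.73450 − 104.76550 = 60.96900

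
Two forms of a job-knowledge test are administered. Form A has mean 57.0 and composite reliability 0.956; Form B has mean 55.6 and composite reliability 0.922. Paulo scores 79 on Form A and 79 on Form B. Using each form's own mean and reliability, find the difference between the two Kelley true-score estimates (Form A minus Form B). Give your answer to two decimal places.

0.86

T̂_A = 0.956(79) + 0.044(57.0) = 78.0320
T̂_B = 0.922(79) + 0.078(55.6) = 77.1748
T̂_A − T̂_B = 0.8572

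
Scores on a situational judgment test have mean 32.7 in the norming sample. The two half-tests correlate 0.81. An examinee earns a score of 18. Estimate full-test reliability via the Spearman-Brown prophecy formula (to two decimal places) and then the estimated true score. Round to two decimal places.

Spearman-Brown: ρ = 2r/(1 + r) = 2(0.81)/(1 + 0.81) = 1.620/1.81 = 0.8950 → 0.90
T̂ = 0.90(18) + 0.10(32.7) = 16.20 + 3.270 = 19.470 → 19.47

19.47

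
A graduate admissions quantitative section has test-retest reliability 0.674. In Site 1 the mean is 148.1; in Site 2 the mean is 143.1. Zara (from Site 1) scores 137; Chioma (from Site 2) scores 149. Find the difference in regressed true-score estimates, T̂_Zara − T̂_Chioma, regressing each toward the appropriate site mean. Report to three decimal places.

T̂_Zara = 0.674(137) + 0.326(148.1) = 140.61860
T̂_Chioma = 0.674(149) + 0.326(143.1) = 147.07660
Difference = 140.61860 − 147.07660 = -6.45800

-6.458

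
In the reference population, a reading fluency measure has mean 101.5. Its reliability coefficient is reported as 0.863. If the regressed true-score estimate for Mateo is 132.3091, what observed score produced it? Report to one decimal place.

137.2

T̂ = ρX + (1 − ρ)μ  ⇒  X = (T̂ − (1 − ρ)μ) / ρ
X = (132.3091 − 0.137 × 101.5) / 0.863 = (132.3091 − 13.9055) / 0.863 = 118.4036 / 0.863 = 137.200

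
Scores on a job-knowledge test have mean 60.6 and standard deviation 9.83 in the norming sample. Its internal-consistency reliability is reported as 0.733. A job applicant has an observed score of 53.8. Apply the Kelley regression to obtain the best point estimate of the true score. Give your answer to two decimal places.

55.62

Regress the observed score toward the mean by the unreliability: T̂ = 0.733·53.8 + 0.267·60.6 = 39.4354 + 16.1802 = 55.616.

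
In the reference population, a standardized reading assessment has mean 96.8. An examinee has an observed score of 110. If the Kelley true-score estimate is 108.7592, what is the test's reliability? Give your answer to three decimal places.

0.906

T̂ = ρX + (1 − ρ)μ  ⇒  T̂ − μ = ρ(X − μ)
ρ = (T̂ − μ)/(X − μ) = (108.7592 − 96.8) / (110 − 96.8) = 11.9592 / 13.2 = 0.90600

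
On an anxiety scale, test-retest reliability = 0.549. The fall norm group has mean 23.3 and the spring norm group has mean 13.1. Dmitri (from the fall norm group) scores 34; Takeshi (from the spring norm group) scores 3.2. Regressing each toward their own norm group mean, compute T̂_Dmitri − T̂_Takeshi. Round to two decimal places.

21.51

T̂_Dmitri = 0.549(34) + 0.451(23.3) = 29.1743
T̂_Takeshi = 0.549(3.2) + 0.451(13.1) = 7.6649
Difference = 29.1743 − 7.6649 = 21.5094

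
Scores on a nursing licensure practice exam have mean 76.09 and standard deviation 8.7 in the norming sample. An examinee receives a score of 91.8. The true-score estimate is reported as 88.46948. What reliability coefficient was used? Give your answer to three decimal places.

0.788

T̂ = ρX + (1 − ρ)μ  ⇒  T̂ − μ = ρ(X − μ)
ρ = (T̂ − μ)/(X − μ) = (88.46948 − 76.09) / (91.8 − 76.09) = 12.37948 / 15.71 = 0.78800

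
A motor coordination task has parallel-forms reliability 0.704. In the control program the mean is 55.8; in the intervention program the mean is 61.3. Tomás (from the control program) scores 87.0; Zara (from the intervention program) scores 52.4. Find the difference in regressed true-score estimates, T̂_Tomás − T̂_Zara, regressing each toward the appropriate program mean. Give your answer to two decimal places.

22.73

T̂_Tomás = 0.704(87.0) + 0.296(55.8) = 77.7648
T̂_Zara = 0.704(52.4) + 0.296(61.3) = 55.0344
Difference = 77.7648 − 55.0344 = 22.7304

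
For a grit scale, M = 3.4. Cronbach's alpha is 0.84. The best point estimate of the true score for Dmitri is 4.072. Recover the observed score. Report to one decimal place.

T̂ = ρX + (1 − ρ)μ  ⇒  X = (T̂ − (1 − ρ)μ) / ρ
X = (4.072 − 0.16 × 3.4) / 0.84 = (4.072 − 0.544) / 0.84 = 3.528 / 0.84 = 4.200

4.2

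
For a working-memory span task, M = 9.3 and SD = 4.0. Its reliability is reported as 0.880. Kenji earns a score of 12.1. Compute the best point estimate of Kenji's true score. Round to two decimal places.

Kelley's formula gives T̂ = 0.880·12.1 + 0.120·9.3 = 10.6480 + 1.1160 = 11.764.

11.76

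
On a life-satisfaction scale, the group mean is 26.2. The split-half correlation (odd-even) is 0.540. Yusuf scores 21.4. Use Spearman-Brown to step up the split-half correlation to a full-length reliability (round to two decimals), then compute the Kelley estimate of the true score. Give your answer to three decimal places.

Spearman-Brown: ρ = 2r/(1 + r) = 2(0.540)/(1 + 0.540) = 1.0800/1.540 = 0.7013 → 0.70
Regress the observed score toward the mean by the unreliability: T̂ = 0.70·21.4 + 0.30·26.2 = 14.980 + 7.860 = 22.8400.

22.840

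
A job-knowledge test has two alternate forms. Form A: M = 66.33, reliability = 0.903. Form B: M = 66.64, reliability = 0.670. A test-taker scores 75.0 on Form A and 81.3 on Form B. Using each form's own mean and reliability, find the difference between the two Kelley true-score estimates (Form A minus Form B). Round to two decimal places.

T̂_A = 0.903(75.0) + 0.097(66.33) = 74.1590
T̂_B = 0.670(81.3) + 0.330(66.64) = 76.4622
T̂_A − T̂_B = -2.3032

-2.30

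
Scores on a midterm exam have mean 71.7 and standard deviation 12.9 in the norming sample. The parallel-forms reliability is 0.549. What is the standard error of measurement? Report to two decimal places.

8.66

SEM = SD · √(1 − ρ) = 12.9 × √0.451 = 12.9 × 0.6716 = 8.663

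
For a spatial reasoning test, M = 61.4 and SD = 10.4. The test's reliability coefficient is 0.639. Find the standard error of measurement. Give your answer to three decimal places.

SEM = SD · √(1 − ρ) = 10.4 × √0.361 = 10.4 × 0.6008 = 6.2487

6.249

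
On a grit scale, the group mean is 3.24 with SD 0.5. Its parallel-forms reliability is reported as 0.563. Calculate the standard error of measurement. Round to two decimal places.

0.33

SEM = SD · √(1 − ρ) = 0.5 × √0.437 = 0.5 × 0.6611 = 0.331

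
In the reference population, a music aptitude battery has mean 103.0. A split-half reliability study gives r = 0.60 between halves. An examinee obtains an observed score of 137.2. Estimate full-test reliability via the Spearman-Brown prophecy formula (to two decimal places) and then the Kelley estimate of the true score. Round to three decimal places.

Spearman-Brown: ρ = 2r/(1 + r) = 2(0.60)/(1 + 0.60) = 1.200/1.60 = 0.7500 → 0.75
T̂ = ρX + (1 − ρ)μ
  = 0.75 × 137.2 + 0.25 × 103.0
  = 102.900 + 25.750
  = 128.6500
  ≈ 128.650

128.650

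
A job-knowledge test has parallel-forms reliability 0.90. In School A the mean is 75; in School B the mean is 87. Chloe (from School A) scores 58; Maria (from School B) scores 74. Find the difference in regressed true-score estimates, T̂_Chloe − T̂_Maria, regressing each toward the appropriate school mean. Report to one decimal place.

T̂_Chloe = 0.90(58) + 0.10(75) = 59.700
T̂_Maria = 0.90(74) + 0.10(87) = 75.300
Difference = 59.700 − 75.300 = -15.600

-15.6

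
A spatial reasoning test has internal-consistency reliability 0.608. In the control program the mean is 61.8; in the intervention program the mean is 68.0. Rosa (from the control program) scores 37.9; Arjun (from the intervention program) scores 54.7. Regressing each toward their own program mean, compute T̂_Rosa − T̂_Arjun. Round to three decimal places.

-12.645

T̂_Rosa = 0.608(37.9) + 0.392(61.8) = 47.26880
T̂_Arjun = 0.608(54.7) + 0.392(68.0) = 59.91360
Difference = 47.26880 − 59.91360 = -12.64480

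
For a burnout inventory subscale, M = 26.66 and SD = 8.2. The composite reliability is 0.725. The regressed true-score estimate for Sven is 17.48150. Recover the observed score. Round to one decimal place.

14.0

T̂ = ρX + (1 − ρ)μ  ⇒  X = (T̂ − (1 − ρ)μ) / ρ
X = (17.48150 − 0.275 × 26.66) / 0.725 = (17.48150 − 7.33150) / 0.725 = 10.15000 / 0.725 = 14.000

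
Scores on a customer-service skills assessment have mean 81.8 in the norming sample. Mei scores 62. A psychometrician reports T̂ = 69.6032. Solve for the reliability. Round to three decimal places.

T̂ = ρX + (1 − ρ)μ  ⇒  T̂ − μ = ρ(X − μ)
ρ = (T̂ − μ)/(X − μ) = (69.6032 − 81.8) / (62 − 81.8) = -12.1968 / -19.8 = 0.61600

0.616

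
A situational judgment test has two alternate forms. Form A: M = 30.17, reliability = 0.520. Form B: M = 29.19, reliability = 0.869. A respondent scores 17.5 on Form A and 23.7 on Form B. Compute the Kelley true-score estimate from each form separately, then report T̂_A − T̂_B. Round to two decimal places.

-0.84

T̂_A = 0.520(17.5) + 0.480(30.17) = 23.5816
T̂_B = 0.869(23.7) + 0.131(29.19) = 24.4192
T̂_A − T̂_B = -0.8376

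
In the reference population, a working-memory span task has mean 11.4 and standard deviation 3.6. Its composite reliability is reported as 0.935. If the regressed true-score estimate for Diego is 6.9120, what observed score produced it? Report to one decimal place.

6.6

T̂ = ρX + (1 − ρ)μ  ⇒  X = (T̂ − (1 − ρ)μ) / ρ
X = (6.9120 − 0.065 × 11.4) / 0.935 = (6.9120 − 0.7410) / 0.935 = 6.1710 / 0.935 = 6.600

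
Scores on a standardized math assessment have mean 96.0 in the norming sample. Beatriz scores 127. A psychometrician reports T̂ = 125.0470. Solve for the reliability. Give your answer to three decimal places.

T̂ = ρX + (1 − ρ)μ  ⇒  T̂ − μ = ρ(X − μ)
ρ = (T̂ − μ)/(X − μ) = (125.0470 − 96.0) / (127 − 96.0) = 29.0470 / 31.0 = 0.93700

0.937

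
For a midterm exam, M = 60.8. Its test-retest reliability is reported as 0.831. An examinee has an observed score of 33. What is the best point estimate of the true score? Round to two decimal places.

37.70

T̂ = 0.831(33) + 0.169(60.8) = 27.423 + 10.2752 = 37.698 → 37.70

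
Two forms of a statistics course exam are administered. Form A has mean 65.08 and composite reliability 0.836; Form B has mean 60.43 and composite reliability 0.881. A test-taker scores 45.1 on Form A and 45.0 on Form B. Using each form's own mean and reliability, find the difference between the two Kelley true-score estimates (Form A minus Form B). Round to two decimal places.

T̂_A = 0.836(45.1) + 0.164(65.08) = 48.3767
T̂_B = 0.881(45.0) + 0.119(60.43) = 46.8362
T̂_A − T̂_B = 1.5406

1.54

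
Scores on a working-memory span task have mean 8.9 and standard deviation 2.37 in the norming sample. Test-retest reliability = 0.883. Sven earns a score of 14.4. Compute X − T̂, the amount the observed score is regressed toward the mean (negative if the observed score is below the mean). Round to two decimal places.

Weight the observed score by reliability and the mean by (1 − reliability): T̂ = 0.883·14.4 + 0.117·8.9 = 12.7152 + 1.0413 = 13.7565.
X − T̂ = 14.4 − 13.757 = 0.643 → 0.64

0.64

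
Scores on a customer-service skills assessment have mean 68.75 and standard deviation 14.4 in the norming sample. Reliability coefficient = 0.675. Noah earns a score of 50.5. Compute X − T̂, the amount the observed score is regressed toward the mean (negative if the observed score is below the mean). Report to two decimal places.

Kelley's formula gives T̂ = 0.675·50.5 + 0.325·68.75 = 34.0875 + 22.34375 = 56.4313.
X − T̂ = 50.5 − 56.431 = -5.931 → -5.93

-5.93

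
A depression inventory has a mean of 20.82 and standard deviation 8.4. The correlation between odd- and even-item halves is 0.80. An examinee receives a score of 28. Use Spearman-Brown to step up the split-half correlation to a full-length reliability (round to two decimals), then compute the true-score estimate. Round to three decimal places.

27.210

Spearman-Brown: ρ = 2r/(1 + r) = 2(0.80)/(1 + 0.80) = 1.600/1.80 = 0.8889 → 0.89
T̂ = ρX + (1 − ρ)μ
  = 0.89 × 28 + 0.11 × 20.82
  = 24.92 + 2.2902
  = 27.2102
  ≈ 27.210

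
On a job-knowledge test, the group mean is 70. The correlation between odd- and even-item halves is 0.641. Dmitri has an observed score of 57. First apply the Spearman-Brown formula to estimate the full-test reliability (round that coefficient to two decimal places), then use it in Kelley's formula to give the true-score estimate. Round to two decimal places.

59.86

Spearman-Brown: ρ = 2r/(1 + r) = 2(0.641)/(1 + 0.641) = 1.2820/1.641 = 0.7812 → 0.78
Regress the observed score toward the mean by the unreliability: T̂ = 0.78·57 + 0.22·70 = 44.46 + 15.40 = 59.860.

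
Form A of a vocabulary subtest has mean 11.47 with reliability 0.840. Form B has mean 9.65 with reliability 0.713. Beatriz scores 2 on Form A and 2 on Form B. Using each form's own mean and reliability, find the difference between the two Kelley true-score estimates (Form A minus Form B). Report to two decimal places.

T̂_A = 0.840(2) + 0.160(11.47) = 3.5152
T̂_B = 0.713(2) + 0.287(9.65) = 4.1956
T̂_A − T̂_B = -0.6804

-0.68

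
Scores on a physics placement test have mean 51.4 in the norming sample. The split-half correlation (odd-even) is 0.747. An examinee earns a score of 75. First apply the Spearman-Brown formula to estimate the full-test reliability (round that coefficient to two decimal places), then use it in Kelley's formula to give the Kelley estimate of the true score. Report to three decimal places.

Spearman-Brown: ρ = 2r/(1 + r) = 2(0.747)/(1 + 0.747) = 1.4940/1.747 = 0.8552 → 0.86
Regress the observed score toward the mean by the unreliability: T̂ = 0.86·75 + 0.14·51.4 = 64.50 + 7.196 = 71.6960.

71.696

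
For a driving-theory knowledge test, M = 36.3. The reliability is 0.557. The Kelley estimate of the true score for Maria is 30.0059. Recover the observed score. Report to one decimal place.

25.0

T̂ = ρX + (1 − ρ)μ  ⇒  X = (T̂ − (1 − ρ)μ) / ρ
X = (30.0059 − 0.443 × 36.3) / 0.557 = (30.0059 − 16.0809) / 0.557 = 13.9250 / 0.557 = 25.000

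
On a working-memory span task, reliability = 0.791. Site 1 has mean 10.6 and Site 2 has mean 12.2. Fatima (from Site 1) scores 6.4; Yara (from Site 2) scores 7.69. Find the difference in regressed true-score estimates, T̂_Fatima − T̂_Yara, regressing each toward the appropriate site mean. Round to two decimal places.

-1.35

T̂_Fatima = 0.791(6.4) + 0.209(10.6) = 7.2778
T̂_Yara = 0.791(7.69) + 0.209(12.2) = 8.6326
Difference = 7.2778 − 8.6326 = -1.3548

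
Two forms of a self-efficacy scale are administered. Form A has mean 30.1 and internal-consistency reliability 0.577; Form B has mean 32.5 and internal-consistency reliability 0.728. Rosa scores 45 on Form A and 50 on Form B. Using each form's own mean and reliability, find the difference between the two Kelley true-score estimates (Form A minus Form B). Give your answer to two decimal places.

-6.54

T̂_A = 0.577(45) + 0.423(30.1) = 38.6973
T̂_B = 0.728(50) + 0.272(32.5) = 45.2400
T̂_A − T̂_B = -6.5427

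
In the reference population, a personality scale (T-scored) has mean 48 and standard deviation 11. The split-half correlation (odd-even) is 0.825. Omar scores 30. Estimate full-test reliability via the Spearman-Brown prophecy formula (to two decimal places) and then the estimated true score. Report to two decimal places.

Spearman-Brown: ρ = 2r/(1 + r) = 2(0.825)/(1 + 0.825) = 1.6500/1.825 = 0.9041 → 0.90
T̂ = ρX + (1 − ρ)μ
  = 0.90 × 30 + 0.10 × 48
  = 27.00 + 4.80
  = 31.800
  ≈ 31.80

31.80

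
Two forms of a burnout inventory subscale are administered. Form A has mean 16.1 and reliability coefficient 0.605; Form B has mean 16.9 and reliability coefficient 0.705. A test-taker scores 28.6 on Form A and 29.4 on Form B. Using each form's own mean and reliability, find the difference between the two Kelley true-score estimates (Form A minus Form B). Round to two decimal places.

T̂_A = 0.605(28.6) + 0.395(16.1) = 23.6625
T̂_B = 0.705(29.4) + 0.295(16.9) = 25.7125
T̂_A − T̂_B = -2.0500

-2.05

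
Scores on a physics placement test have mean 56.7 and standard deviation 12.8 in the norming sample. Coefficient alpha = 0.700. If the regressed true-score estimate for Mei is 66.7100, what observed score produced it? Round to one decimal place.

T̂ = ρX + (1 − ρ)μ  ⇒  X = (T̂ − (1 − ρ)μ) / ρ
X = (66.7100 − 0.300 × 56.7) / 0.700 = (66.7100 − 17.0100) / 0.700 = 49.7000 / 0.700 = 71.000

71.0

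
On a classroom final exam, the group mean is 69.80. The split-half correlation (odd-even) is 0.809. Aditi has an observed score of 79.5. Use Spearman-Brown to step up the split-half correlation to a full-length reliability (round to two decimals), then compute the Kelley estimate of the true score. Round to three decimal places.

78.433

Spearman-Brown: ρ = 2r/(1 + r) = 2(0.809)/(1 + 0.809) = 1.6180/1.809 = 0.8944 → 0.89
T̂ = 0.89(79.5) + 0.11(69.80) = 70.755 + 7.6780 = 78.4330 → 78.433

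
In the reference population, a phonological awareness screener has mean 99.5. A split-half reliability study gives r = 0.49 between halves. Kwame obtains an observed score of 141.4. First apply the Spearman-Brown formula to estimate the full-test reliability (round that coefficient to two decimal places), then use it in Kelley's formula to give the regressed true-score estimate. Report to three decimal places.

Spearman-Brown: ρ = 2r/(1 + r) = 2(0.49)/(1 + 0.49) = 0.980/1.49 = 0.6577 → 0.66
Weight the observed score by reliability and the mean by (1 − reliability): T̂ = 0.66·141.4 + 0.34·99.5 = 93.324 + 33.830 = 127.1540.

127.154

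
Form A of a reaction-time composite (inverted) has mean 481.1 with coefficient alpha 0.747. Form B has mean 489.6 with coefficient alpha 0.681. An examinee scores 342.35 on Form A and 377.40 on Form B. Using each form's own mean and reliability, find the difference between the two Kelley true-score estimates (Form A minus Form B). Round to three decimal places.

T̂_A = 0.747(342.35) + 0.253(481.1) = 377.45375
T̂_B = 0.681(377.40) + 0.319(489.6) = 413.19180
T̂_A − T̂_B = -35.73805

-35.738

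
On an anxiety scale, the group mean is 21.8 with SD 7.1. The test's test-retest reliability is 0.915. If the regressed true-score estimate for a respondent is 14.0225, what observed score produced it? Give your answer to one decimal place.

13.3

T̂ = ρX + (1 − ρ)μ  ⇒  X = (T̂ − (1 − ρ)μ) / ρ
X = (14.0225 − 0.085 × 21.8) / 0.915 = (14.0225 − 1.8530) / 0.915 = 12.1695 / 0.915 = 13.300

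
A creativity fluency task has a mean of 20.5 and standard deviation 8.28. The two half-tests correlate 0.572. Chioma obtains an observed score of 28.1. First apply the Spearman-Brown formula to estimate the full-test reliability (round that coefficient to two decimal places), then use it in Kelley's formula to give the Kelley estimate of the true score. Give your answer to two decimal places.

Spearman-Brown: ρ = 2r/(1 + r) = 2(0.572)/(1 + 0.572) = 1.1440/1.572 = 0.7277 → 0.73
Kelley's formula gives T̂ = 0.73·28.1 + 0.27·20.5 = 20.513 + 5.535 = 26.048.

26.05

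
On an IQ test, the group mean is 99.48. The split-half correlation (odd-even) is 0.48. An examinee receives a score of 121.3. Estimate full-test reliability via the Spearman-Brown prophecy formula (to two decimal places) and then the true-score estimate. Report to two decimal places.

113.66

Spearman-Brown: ρ = 2r/(1 + r) = 2(0.48)/(1 + 0.48) = 0.960/1.48 = 0.6486 → 0.65
Kelley's formula gives T̂ = 0.65·121.3 + 0.35·99.48 = 78.845 + 34.8180 = 113.663.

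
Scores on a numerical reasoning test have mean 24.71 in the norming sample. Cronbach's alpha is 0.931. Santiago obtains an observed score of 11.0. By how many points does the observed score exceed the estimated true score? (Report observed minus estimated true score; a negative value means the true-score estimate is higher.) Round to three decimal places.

-0.946

T̂ = ρX + (1 − ρ)μ
  = 0.931 × 11.0 + 0.069 × 24.71
  = 10.2410 + 1.70499
  = 11.94599
  ≈ 11.9460
X − T̂ = 11.0 − 11.9460 = -0.9460 → -0.946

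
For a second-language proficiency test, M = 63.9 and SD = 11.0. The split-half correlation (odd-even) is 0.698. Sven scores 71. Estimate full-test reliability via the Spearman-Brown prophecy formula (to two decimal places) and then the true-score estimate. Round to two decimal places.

Spearman-Brown: ρ = 2r/(1 + r) = 2(0.698)/(1 + 0.698) = 1.3960/1.698 = 0.8221 → 0.82
T̂ = 0.82(71) + 0.18(63.9) = 58.22 + 11.502 = 69.722 → 69.72

69.72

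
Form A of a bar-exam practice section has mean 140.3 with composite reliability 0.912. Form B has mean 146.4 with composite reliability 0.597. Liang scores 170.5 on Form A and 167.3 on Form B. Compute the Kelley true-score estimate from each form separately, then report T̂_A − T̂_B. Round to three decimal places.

T̂_A = 0.912(170.5) + 0.088(140.3) = 167.84240
T̂_B = 0.597(167.3) + 0.403(146.4) = 158.87730
T̂_A − T̂_B = 8.96510

8.965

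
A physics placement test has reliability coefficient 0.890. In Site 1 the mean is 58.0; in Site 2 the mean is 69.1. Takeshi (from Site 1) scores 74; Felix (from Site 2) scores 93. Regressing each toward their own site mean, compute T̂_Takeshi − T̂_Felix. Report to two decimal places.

T̂_Takeshi = 0.890(74) + 0.110(58.0) = 72.2400
T̂_Felix = 0.890(93) + 0.110(69.1) = 90.3710
Difference = 72.2400 − 90.3710 = -18.1310

-18.13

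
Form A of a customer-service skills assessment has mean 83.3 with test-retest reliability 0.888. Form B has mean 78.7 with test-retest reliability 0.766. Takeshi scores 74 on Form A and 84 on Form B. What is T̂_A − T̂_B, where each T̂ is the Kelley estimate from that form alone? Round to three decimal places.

-7.718

T̂_A = 0.888(74) + 0.112(83.3) = 75.04160
T̂_B = 0.766(84) + 0.234(78.7) = 82.75980
T̂_A − T̂_B = -7.71820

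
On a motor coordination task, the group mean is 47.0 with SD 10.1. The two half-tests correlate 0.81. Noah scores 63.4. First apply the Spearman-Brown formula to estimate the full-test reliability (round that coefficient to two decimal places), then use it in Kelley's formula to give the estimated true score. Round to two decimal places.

Spearman-Brown: ρ = 2r/(1 + r) = 2(0.81)/(1 + 0.81) = 1.620/1.81 = 0.8950 → 0.90
Weight the observed score by reliability and the mean by (1 − reliability): T̂ = 0.90·63.4 + 0.10·47.0 = 57.060 + 4.700 = 61.760.

61.76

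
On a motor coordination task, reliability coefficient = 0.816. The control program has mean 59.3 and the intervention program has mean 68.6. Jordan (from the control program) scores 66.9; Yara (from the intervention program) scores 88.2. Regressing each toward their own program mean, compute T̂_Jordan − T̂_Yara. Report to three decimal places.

-19.092

T̂_Jordan = 0.816(66.9) + 0.184(59.3) = 65.50160
T̂_Yara = 0.816(88.2) + 0.184(68.6) = 84.59360
Difference = 65.50160 − 84.59360 = -19.09200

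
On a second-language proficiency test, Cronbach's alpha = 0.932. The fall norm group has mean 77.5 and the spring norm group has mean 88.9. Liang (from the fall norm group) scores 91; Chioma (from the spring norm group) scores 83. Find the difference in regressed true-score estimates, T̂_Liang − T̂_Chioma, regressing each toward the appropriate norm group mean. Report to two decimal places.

6.68

T̂_Liang = 0.932(91) + 0.068(77.5) = 90.0820
T̂_Chioma = 0.932(83) + 0.068(88.9) = 83.4012
Difference = 90.0820 − 83.4012 = 6.6808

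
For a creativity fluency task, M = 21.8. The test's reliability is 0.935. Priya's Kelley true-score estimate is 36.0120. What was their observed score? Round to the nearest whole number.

T̂ = ρX + (1 − ρ)μ  ⇒  X = (T̂ − (1 − ρ)μ) / ρ
X = (36.0120 − 0.065 × 21.8) / 0.935 = (36.0120 − 1.4170) / 0.935 = 34.5950 / 0.935 = 37.00

37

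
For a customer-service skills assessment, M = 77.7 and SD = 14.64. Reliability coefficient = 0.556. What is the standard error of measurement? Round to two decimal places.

9.76

SEM = SD · √(1 − ρ) = 14.64 × √0.444 = 14.64 × 0.6663 = 9.755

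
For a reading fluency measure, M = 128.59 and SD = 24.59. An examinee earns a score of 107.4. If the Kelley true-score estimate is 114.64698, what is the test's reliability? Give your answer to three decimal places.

T̂ = ρX + (1 − ρ)μ  ⇒  T̂ − μ = ρ(X − μ)
ρ = (T̂ − μ)/(X − μ) = (114.64698 − 128.59) / (107.4 − 128.59) = -13.94302 / -21.19 = 0.65800

0.658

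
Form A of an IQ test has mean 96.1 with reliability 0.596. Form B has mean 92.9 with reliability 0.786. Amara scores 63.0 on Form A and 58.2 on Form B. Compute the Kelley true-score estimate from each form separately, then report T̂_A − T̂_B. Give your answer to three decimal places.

10.747

T̂_A = 0.596(63.0) + 0.404(96.1) = 76.37240
T̂_B = 0.786(58.2) + 0.214(92.9) = 65.62580
T̂_A − T̂_B = 10.74660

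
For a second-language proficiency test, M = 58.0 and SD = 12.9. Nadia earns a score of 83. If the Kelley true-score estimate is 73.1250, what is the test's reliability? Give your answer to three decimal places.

0.605

T̂ = ρX + (1 − ρ)μ  ⇒  T̂ − μ = ρ(X − μ)
ρ = (T̂ − μ)/(X − μ) = (73.1250 − 58.0) / (83 − 58.0) = 15.1250 / 25.0 = 0.60500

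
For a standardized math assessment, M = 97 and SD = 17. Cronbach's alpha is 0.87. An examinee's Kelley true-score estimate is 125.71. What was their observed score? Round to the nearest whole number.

130

T̂ = ρX + (1 − ρ)μ  ⇒  X = (T̂ − (1 − ρ)μ) / ρ
X = (125.71 − 0.13 × 97) / 0.87 = (125.71 − 12.61) / 0.87 = 113.10 / 0.87 = 130.00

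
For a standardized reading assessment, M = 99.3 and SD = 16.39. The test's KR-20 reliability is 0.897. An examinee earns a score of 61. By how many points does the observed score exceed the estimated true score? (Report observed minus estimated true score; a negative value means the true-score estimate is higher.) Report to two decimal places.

Kelley's formula gives T̂ = 0.897·61 + 0.103·99.3 = 54.717 + 10.2279 = 64.9449.
X − T̂ = 61 − 64.945 = -3.945 → -3.94

-3.94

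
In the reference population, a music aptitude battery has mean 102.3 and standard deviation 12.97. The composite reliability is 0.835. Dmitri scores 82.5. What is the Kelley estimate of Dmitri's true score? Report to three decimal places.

T̂ = 0.835(82.5) + 0.165(102.3) = 68.8875 + 16.8795 = 85.7670 → 85.767

85.767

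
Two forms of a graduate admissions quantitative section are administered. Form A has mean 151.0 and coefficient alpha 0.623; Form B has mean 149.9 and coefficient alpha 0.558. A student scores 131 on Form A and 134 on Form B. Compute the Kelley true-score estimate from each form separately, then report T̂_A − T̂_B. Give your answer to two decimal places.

T̂_A = 0.623(131) + 0.377(151.0) = 138.5400
T̂_B = 0.558(134) + 0.442(149.9) = 141.0278
T̂_A − T̂_B = -2.4878

-2.49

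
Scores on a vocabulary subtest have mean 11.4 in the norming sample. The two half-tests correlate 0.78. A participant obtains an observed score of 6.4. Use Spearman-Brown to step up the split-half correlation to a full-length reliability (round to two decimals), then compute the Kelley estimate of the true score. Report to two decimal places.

Spearman-Brown: ρ = 2r/(1 + r) = 2(0.78)/(1 + 0.78) = 1.560/1.78 = 0.8764 → 0.88
T̂ = 0.88(6.4) + 0.12(11.4) = 5.632 + 1.368 = 7.000 → 7.00

7.00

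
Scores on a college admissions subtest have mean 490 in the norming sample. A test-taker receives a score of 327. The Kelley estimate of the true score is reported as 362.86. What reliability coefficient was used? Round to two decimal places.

0.78

T̂ = ρX + (1 − ρ)μ  ⇒  T̂ − μ = ρ(X − μ)
ρ = (T̂ − μ)/(X − μ) = (362.86 − 490) / (327 − 490) = -127.14 / -163.0 = 0.7800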